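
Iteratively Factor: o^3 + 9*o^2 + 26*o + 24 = (o + 4)*(o^2 + 5*o + 6) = (o + 3)*(o + 4)*(o + 2)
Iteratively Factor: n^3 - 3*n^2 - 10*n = (n)*(n^2 - 3*n - 10) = n*(n + 2)*(n - 5)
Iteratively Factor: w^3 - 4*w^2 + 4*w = (w - 2)*(w^2 - 2*w) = w*(w - 2)*(w - 2)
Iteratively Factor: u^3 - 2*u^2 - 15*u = (u + 3)*(u^2 - 5*u) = u*(u + 3)*(u - 5)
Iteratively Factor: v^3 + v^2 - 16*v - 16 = (v + 4)*(v^2 - 3*v - 4) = (v - 4)*(v + 4)*(v + 1)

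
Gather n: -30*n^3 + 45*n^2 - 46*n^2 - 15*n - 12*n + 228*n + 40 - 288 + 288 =-30*n^3 - n^2 + 201*n + 40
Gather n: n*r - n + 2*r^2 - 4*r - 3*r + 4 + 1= n*(r - 1) + 2*r^2 - 7*r + 5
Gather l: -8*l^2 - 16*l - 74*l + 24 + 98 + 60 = -8*l^2 - 90*l + 182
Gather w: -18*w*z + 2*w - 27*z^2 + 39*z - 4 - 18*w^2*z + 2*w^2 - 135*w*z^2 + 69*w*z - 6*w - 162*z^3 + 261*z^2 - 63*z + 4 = w^2*(2 - 18*z) + w*(-135*z^2 + 51*z - 4) - 162*z^3 + 234*z^2 - 24*z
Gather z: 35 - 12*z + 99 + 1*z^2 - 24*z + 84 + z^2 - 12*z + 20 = 2*z^2 - 48*z + 238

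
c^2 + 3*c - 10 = (c - 2)*(c + 5)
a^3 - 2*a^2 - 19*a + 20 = (a - 5)*(a - 1)*(a + 4)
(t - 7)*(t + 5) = t^2 - 2*t - 35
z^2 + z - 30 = (z - 5)*(z + 6)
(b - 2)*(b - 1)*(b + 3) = b^3 - 7*b + 6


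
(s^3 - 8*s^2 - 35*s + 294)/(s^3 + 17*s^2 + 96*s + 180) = (s^2 - 14*s + 49)/(s^2 + 11*s + 30)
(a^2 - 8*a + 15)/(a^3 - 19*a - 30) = (a - 3)/(a^2 + 5*a + 6)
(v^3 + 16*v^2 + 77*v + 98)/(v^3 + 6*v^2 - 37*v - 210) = (v^2 + 9*v + 14)/(v^2 - v - 30)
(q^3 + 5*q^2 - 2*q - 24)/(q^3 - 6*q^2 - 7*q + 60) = (q^2 + 2*q - 8)/(q^2 - 9*q + 20)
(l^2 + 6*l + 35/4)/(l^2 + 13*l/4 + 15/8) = 2*(2*l + 7)/(4*l + 3)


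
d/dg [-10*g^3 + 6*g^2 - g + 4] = -30*g^2 + 12*g - 1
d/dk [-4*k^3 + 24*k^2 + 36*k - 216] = -12*k^2 + 48*k + 36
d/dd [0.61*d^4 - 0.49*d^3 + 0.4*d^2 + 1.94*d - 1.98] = 2.44*d^3 - 1.47*d^2 + 0.8*d + 1.94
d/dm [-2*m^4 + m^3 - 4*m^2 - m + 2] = -8*m^3 + 3*m^2 - 8*m - 1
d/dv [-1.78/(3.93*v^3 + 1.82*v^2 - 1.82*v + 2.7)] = (20.9862*v^2 + 6.4792*v - 3.2396)/(3.93*v^3 + 1.82*v^2 - 1.82*v + 2.7)^2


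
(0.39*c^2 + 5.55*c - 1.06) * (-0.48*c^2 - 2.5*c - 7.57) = -0.1872*c^4 - 3.639*c^3 - 16.3185*c^2 - 39.3635*c + 8.0242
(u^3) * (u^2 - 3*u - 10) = u^5 - 3*u^4 - 10*u^3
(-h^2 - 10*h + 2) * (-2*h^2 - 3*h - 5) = 2*h^4 + 23*h^3 + 31*h^2 + 44*h - 10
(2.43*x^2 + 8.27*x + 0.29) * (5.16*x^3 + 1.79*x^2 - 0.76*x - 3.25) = 12.5388*x^5 + 47.0229*x^4 + 14.4529*x^3 - 13.6636*x^2 - 27.0979*x - 0.9425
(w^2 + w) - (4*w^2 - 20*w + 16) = -3*w^2 + 21*w - 16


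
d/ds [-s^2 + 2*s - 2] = 2 - 2*s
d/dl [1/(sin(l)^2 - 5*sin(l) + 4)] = (5 - 2*sin(l))*cos(l)/(sin(l)^2 - 5*sin(l) + 4)^2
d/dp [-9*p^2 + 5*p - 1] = 5 - 18*p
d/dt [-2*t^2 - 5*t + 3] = -4*t - 5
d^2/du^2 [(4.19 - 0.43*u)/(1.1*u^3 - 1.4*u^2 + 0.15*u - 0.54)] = (-3.1218*u^5 + 64.812*u^4 - 104.7853*u^3 + 50.35746*u^2 + 11.60424*u - 6.21639)/(1.331*u^9 - 5.082*u^8 + 7.0125*u^7 - 6.0902*u^6 + 5.94585*u^5 - 3.8043*u^4 + 1.646055*u^3 - 1.26117*u^2 + 0.13122*u - 0.157464)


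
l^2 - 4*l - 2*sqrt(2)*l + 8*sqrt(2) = (l - 4)*(l - 2*sqrt(2))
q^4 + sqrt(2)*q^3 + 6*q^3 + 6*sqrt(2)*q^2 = q^2*(q + 6)*(q + sqrt(2))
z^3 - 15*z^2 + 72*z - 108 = (z - 6)^2*(z - 3)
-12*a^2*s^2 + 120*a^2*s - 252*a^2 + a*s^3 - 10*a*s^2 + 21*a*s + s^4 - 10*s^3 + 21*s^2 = (-3*a + s)*(4*a + s)*(s - 7)*(s - 3)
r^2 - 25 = (r - 5)*(r + 5)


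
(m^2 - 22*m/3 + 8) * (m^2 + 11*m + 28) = m^4 + 11*m^3/3 - 134*m^2/3 - 352*m/3 + 224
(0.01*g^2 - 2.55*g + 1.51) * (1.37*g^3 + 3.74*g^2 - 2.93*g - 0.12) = 0.0137*g^5 - 3.4561*g^4 - 7.4976*g^3 + 13.1177*g^2 - 4.1183*g - 0.1812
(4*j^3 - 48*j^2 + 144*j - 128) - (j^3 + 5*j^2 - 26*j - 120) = 3*j^3 - 53*j^2 + 170*j - 8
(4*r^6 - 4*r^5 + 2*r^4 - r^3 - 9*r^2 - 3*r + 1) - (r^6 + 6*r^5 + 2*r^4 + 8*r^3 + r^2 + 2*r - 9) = 3*r^6 - 10*r^5 - 9*r^3 - 10*r^2 - 5*r + 10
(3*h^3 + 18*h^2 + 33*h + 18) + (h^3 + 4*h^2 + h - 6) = 4*h^3 + 22*h^2 + 34*h + 12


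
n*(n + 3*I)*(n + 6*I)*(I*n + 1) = I*n^4 - 8*n^3 - 9*I*n^2 - 18*n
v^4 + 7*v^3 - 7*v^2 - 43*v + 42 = (v - 2)*(v - 1)*(v + 3)*(v + 7)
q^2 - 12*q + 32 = (q - 8)*(q - 4)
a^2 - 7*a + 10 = (a - 5)*(a - 2)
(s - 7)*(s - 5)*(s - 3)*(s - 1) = s^4 - 16*s^3 + 86*s^2 - 176*s + 105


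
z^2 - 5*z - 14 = (z - 7)*(z + 2)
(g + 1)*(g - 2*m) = g^2 - 2*g*m + g - 2*m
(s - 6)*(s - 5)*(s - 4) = s^3 - 15*s^2 + 74*s - 120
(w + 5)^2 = w^2 + 10*w + 25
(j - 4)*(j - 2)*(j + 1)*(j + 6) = j^4 + j^3 - 28*j^2 + 20*j + 48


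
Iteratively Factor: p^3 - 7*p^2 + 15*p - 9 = (p - 1)*(p^2 - 6*p + 9) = (p - 3)*(p - 1)*(p - 3)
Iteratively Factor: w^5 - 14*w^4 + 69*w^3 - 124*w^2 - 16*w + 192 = (w - 4)*(w^4 - 10*w^3 + 29*w^2 - 8*w - 48) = (w - 4)^2*(w^3 - 6*w^2 + 5*w + 12) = (w - 4)^3*(w^2 - 2*w - 3) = (w - 4)^3*(w - 3)*(w + 1)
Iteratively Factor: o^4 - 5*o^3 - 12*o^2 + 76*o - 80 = (o - 2)*(o^3 - 3*o^2 - 18*o + 40) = (o - 2)*(o + 4)*(o^2 - 7*o + 10) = (o - 5)*(o - 2)*(o + 4)*(o - 2)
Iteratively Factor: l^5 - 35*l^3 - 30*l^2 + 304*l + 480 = (l + 3)*(l^4 - 3*l^3 - 26*l^2 + 48*l + 160) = (l + 3)*(l + 4)*(l^3 - 7*l^2 + 2*l + 40) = (l + 2)*(l + 3)*(l + 4)*(l^2 - 9*l + 20) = (l - 4)*(l + 2)*(l + 3)*(l + 4)*(l - 5)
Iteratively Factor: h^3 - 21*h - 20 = (h + 1)*(h^2 - h - 20) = (h + 1)*(h + 4)*(h - 5)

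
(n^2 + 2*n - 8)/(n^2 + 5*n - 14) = (n + 4)/(n + 7)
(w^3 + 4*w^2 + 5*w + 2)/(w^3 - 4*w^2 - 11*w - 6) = (w + 2)/(w - 6)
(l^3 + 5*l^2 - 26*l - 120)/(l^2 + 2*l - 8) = (l^2 + l - 30)/(l - 2)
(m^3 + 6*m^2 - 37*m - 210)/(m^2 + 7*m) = m - 1 - 30/m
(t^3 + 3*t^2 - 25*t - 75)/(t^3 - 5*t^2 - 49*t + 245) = (t^2 + 8*t + 15)/(t^2 - 49)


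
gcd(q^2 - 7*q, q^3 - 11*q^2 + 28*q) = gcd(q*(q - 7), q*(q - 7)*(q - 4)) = q^2 - 7*q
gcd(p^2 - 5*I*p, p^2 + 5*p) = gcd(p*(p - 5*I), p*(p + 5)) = p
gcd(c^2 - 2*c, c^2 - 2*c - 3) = 1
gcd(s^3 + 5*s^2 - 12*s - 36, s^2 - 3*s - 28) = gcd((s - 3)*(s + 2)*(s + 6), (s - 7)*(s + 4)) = 1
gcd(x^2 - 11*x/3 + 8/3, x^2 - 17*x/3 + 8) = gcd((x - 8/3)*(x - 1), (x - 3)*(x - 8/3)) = x - 8/3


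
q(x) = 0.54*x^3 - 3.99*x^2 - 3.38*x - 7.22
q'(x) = 1.62*x^2 - 7.98*x - 3.38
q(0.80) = -12.20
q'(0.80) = -8.73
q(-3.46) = -65.66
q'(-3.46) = 43.62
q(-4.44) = -118.14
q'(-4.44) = 63.99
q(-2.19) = -24.63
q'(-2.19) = 21.87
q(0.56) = -10.27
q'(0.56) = -7.34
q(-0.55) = -6.66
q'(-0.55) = 1.50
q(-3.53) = -68.76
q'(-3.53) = 44.98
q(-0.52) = -6.62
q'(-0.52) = 1.21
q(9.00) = 32.83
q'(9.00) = 56.02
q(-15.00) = -2676.77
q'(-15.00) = 480.82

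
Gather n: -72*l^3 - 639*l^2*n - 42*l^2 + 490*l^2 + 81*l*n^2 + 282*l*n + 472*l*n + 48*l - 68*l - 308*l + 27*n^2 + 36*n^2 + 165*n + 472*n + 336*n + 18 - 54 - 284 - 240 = -72*l^3 + 448*l^2 - 328*l + n^2*(81*l + 63) + n*(-639*l^2 + 754*l + 973) - 560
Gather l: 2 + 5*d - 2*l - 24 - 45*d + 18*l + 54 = -40*d + 16*l + 32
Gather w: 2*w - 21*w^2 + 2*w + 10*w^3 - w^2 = 10*w^3 - 22*w^2 + 4*w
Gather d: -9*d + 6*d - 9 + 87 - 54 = 24 - 3*d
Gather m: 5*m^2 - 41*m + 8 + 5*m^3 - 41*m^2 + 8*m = 5*m^3 - 36*m^2 - 33*m + 8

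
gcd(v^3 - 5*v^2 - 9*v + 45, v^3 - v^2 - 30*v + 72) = v - 3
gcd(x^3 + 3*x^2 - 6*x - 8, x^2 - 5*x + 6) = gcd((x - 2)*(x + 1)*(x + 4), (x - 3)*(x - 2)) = x - 2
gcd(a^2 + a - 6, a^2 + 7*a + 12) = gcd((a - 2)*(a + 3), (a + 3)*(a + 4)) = a + 3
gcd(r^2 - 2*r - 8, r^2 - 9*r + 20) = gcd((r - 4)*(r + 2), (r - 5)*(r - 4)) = r - 4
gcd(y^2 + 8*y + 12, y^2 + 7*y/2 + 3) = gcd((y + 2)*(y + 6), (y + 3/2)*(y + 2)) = y + 2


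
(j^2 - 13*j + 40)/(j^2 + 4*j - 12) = (j^2 - 13*j + 40)/(j^2 + 4*j - 12)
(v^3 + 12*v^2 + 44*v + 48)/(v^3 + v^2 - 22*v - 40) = (v + 6)/(v - 5)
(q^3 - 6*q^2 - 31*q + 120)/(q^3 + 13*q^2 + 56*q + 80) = (q^2 - 11*q + 24)/(q^2 + 8*q + 16)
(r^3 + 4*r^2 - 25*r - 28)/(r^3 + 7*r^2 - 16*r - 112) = (r + 1)/(r + 4)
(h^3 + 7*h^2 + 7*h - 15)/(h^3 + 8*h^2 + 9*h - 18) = (h + 5)/(h + 6)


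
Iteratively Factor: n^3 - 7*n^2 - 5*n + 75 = (n + 3)*(n^2 - 10*n + 25) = (n - 5)*(n + 3)*(n - 5)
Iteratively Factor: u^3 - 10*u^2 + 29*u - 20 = (u - 5)*(u^2 - 5*u + 4) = (u - 5)*(u - 4)*(u - 1)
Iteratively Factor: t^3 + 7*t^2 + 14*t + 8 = (t + 4)*(t^2 + 3*t + 2) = (t + 1)*(t + 4)*(t + 2)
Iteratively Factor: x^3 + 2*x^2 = (x + 2)*(x^2) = x*(x + 2)*(x)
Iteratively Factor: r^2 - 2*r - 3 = (r + 1)*(r - 3)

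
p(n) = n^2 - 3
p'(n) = 2*n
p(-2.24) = 2.02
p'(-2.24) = -4.48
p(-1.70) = -0.11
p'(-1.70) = -3.40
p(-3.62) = 10.10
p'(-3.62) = -7.24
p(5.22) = 24.25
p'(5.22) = 10.44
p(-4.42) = 16.54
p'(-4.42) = -8.84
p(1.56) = -0.57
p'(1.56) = 3.12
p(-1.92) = 0.69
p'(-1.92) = -3.84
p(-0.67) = -2.55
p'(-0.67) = -1.34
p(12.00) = 141.00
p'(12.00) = 24.00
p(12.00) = 141.00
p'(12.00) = 24.00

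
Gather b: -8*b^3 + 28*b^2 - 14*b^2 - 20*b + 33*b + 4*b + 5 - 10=-8*b^3 + 14*b^2 + 17*b - 5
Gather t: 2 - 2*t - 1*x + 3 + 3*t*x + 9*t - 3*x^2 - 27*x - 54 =t*(3*x + 7) - 3*x^2 - 28*x - 49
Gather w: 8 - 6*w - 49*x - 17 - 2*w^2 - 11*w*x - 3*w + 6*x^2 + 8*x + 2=-2*w^2 + w*(-11*x - 9) + 6*x^2 - 41*x - 7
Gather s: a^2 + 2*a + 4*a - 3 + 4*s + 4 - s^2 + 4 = a^2 + 6*a - s^2 + 4*s + 5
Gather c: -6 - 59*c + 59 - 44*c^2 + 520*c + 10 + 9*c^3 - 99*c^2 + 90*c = 9*c^3 - 143*c^2 + 551*c + 63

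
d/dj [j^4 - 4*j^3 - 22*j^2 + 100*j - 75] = 4*j^3 - 12*j^2 - 44*j + 100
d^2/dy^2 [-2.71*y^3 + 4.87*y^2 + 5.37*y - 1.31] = 9.74 - 16.26*y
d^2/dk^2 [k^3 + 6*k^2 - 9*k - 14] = 6*k + 12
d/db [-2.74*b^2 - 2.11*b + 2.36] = -5.48*b - 2.11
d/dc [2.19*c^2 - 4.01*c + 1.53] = 4.38*c - 4.01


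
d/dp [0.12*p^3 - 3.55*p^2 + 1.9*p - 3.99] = 0.36*p^2 - 7.1*p + 1.9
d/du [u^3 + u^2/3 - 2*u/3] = 3*u^2 + 2*u/3 - 2/3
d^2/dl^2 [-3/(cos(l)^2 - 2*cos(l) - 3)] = (-12*sin(l)^2 - 18*cos(l) + 54)*sin(l)^2/(sin(l)^2 + 2*cos(l) + 2)^3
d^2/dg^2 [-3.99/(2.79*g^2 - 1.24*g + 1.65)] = (62.117118*g^2 - 27.607608*g - 3.99*(5.58*g - 1.24)*(11.16*g - 2.48) + 36.73593)/(2.79*g^2 - 1.24*g + 1.65)^3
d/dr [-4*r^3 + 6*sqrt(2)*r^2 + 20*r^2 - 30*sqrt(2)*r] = -12*r^2 + 12*sqrt(2)*r + 40*r - 30*sqrt(2)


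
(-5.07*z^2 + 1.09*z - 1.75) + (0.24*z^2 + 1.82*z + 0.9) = -4.83*z^2 + 2.91*z - 0.85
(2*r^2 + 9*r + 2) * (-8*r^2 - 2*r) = -16*r^4 - 76*r^3 - 34*r^2 - 4*r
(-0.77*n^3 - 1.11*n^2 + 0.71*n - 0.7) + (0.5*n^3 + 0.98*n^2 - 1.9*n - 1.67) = -0.27*n^3 - 0.13*n^2 - 1.19*n - 2.37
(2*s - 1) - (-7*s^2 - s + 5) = 7*s^2 + 3*s - 6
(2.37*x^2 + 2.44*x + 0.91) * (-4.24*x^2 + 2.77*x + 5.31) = -10.0488*x^4 - 3.7807*x^3 + 15.4851*x^2 + 15.4771*x + 4.8321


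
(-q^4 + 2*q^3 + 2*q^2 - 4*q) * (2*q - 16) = -2*q^5 + 20*q^4 - 28*q^3 - 40*q^2 + 64*q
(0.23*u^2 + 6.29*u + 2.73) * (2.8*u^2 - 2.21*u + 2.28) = 0.644*u^4 + 17.1037*u^3 - 5.7325*u^2 + 8.3079*u + 6.2244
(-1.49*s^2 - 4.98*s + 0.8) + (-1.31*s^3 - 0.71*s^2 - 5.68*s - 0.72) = -1.31*s^3 - 2.2*s^2 - 10.66*s + 0.0800000000000001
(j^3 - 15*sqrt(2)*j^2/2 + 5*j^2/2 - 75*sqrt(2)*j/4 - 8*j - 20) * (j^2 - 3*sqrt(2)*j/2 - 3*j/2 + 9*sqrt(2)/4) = j^5 - 9*sqrt(2)*j^4 + j^4 - 9*sqrt(2)*j^3 + 43*j^3/4 + 29*j^2/2 + 183*sqrt(2)*j^2/4 - 435*j/8 + 12*sqrt(2)*j - 45*sqrt(2)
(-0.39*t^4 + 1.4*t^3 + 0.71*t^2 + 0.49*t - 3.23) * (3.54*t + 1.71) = -1.3806*t^5 + 4.2891*t^4 + 4.9074*t^3 + 2.9487*t^2 - 10.5963*t - 5.5233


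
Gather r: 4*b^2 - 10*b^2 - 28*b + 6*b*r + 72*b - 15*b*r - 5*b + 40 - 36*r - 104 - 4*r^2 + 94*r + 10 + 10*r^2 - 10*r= -6*b^2 + 39*b + 6*r^2 + r*(48 - 9*b) - 54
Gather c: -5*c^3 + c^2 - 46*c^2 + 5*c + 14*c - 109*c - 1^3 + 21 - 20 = -5*c^3 - 45*c^2 - 90*c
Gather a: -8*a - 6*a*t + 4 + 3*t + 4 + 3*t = a*(-6*t - 8) + 6*t + 8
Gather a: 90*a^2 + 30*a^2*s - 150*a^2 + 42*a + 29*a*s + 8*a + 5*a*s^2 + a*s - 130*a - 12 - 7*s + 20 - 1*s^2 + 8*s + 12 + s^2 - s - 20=a^2*(30*s - 60) + a*(5*s^2 + 30*s - 80)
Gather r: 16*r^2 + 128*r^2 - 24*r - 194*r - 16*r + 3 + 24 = 144*r^2 - 234*r + 27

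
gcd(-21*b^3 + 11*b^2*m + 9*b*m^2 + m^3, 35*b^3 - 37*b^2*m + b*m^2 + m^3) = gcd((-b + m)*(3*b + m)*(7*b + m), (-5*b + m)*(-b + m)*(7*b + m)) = 7*b^2 - 6*b*m - m^2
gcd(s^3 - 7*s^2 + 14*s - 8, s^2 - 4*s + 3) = s - 1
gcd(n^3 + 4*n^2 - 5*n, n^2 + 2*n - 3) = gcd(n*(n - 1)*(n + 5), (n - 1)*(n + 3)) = n - 1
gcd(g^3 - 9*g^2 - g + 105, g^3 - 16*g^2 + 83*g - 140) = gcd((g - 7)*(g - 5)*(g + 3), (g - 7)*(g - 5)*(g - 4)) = g^2 - 12*g + 35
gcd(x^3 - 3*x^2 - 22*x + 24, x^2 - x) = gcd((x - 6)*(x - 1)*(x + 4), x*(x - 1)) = x - 1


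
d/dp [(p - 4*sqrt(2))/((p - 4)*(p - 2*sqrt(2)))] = ((-p + 4*sqrt(2))*(p - 4) + (-p + 4*sqrt(2))*(p - 2*sqrt(2)) + (p - 4)*(p - 2*sqrt(2)))/((p - 4)^2*(p - 2*sqrt(2))^2)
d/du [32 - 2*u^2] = -4*u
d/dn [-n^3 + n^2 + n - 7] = -3*n^2 + 2*n + 1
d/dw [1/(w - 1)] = -1/(w - 1)^2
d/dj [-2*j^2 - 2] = -4*j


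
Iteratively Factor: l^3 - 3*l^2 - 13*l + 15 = (l - 1)*(l^2 - 2*l - 15) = (l - 5)*(l - 1)*(l + 3)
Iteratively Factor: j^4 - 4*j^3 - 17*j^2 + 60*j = (j)*(j^3 - 4*j^2 - 17*j + 60) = j*(j + 4)*(j^2 - 8*j + 15) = j*(j - 5)*(j + 4)*(j - 3)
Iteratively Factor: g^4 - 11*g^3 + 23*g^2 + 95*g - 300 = (g + 3)*(g^3 - 14*g^2 + 65*g - 100) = (g - 5)*(g + 3)*(g^2 - 9*g + 20) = (g - 5)^2*(g + 3)*(g - 4)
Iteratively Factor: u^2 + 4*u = (u + 4)*(u)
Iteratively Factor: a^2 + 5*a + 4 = (a + 4)*(a + 1)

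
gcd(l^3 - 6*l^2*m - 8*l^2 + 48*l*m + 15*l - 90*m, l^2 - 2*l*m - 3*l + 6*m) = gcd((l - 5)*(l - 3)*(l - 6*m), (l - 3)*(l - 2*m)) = l - 3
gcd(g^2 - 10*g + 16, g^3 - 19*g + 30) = g - 2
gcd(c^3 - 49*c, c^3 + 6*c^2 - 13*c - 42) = c + 7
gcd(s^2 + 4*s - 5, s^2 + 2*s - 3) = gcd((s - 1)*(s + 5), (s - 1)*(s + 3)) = s - 1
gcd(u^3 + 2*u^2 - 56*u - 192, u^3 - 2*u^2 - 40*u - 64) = u^2 - 4*u - 32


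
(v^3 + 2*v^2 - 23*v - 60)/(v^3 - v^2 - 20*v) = (v + 3)/v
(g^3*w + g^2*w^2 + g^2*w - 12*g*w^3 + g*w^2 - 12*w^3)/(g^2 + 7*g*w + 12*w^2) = w*(g^2 - 3*g*w + g - 3*w)/(g + 3*w)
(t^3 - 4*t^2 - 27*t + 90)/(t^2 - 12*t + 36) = (t^2 + 2*t - 15)/(t - 6)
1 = 1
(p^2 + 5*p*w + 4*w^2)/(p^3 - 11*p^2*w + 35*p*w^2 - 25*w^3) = (p^2 + 5*p*w + 4*w^2)/(p^3 - 11*p^2*w + 35*p*w^2 - 25*w^3)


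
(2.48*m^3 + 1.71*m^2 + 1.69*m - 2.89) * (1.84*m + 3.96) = 4.5632*m^4 + 12.9672*m^3 + 9.8812*m^2 + 1.3748*m - 11.4444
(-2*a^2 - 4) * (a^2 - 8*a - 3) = -2*a^4 + 16*a^3 + 2*a^2 + 32*a + 12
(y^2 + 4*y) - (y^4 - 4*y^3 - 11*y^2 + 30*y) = -y^4 + 4*y^3 + 12*y^2 - 26*y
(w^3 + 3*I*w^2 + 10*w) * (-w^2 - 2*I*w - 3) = -w^5 - 5*I*w^4 - 7*w^3 - 29*I*w^2 - 30*w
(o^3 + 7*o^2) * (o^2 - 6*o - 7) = o^5 + o^4 - 49*o^3 - 49*o^2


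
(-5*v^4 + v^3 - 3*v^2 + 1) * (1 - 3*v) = 15*v^5 - 8*v^4 + 10*v^3 - 3*v^2 - 3*v + 1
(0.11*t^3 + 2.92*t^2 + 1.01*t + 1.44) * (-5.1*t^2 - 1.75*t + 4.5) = -0.561*t^5 - 15.0845*t^4 - 9.766*t^3 + 4.0285*t^2 + 2.025*t + 6.48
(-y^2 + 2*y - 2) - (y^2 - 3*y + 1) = -2*y^2 + 5*y - 3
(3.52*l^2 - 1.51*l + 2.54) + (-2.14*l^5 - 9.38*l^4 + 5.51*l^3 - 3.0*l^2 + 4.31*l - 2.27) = -2.14*l^5 - 9.38*l^4 + 5.51*l^3 + 0.52*l^2 + 2.8*l + 0.27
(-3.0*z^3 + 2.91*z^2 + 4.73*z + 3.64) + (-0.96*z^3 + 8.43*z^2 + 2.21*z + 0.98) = -3.96*z^3 + 11.34*z^2 + 6.94*z + 4.62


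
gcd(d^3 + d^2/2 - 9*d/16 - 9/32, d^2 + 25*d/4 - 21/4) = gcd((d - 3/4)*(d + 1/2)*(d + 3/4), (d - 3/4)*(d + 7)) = d - 3/4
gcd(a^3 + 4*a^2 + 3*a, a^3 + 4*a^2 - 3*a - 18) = a + 3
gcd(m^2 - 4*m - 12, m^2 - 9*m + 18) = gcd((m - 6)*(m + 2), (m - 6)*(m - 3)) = m - 6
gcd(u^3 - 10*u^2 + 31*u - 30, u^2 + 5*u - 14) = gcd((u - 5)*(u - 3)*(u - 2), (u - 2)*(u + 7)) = u - 2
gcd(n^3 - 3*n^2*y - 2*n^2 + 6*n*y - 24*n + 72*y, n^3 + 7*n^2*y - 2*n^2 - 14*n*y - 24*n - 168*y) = n^2 - 2*n - 24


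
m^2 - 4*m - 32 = (m - 8)*(m + 4)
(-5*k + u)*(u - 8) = -5*k*u + 40*k + u^2 - 8*u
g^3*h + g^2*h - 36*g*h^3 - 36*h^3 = (g - 6*h)*(g + 6*h)*(g*h + h)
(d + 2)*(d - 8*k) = d^2 - 8*d*k + 2*d - 16*k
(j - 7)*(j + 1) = j^2 - 6*j - 7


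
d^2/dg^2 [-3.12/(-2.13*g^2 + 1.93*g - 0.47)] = (-28.310256*g^2 + 25.652016*g + 3.12*(4.26*g - 1.93)*(8.52*g - 3.86) - 6.246864)/(2.13*g^2 - 1.93*g + 0.47)^3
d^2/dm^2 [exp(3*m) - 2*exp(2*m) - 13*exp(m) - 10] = (9*exp(2*m) - 8*exp(m) - 13)*exp(m)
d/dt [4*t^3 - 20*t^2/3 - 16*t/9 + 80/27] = 12*t^2 - 40*t/3 - 16/9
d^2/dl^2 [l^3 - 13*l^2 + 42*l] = 6*l - 26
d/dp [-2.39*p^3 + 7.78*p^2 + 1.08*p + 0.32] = -7.17*p^2 + 15.56*p + 1.08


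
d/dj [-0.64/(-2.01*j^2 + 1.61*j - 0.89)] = (1.0304 - 2.5728*j)/(2.01*j^2 - 1.61*j + 0.89)^2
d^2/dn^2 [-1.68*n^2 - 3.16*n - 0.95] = -3.36000000000000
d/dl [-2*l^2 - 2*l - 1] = -4*l - 2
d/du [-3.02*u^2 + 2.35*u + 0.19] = 2.35 - 6.04*u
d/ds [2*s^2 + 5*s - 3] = 4*s + 5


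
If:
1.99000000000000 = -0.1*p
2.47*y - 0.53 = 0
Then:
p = -19.90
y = 0.21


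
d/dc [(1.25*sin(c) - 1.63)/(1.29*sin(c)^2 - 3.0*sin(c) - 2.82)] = (-1.6125*sin(c)^2 + 4.2054*sin(c) - 8.415)*cos(c)/(1.6641*sin(c)^4 - 7.74*sin(c)^3 + 1.7244*sin(c)^2 + 16.92*sin(c) + 7.9524)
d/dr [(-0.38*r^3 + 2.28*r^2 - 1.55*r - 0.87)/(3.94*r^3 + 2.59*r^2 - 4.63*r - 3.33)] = (-9.9674*r^4 + 15.7328*r^3 + 7.5377*r^2 - 10.6782*r + 1.1334)/(15.5236*r^6 + 20.4092*r^5 - 29.7763*r^4 - 50.2238*r^3 + 4.1875*r^2 + 30.8358*r + 11.0889)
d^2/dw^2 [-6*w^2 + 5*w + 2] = -12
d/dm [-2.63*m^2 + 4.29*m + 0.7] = 4.29 - 5.26*m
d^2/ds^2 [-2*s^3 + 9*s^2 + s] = 18 - 12*s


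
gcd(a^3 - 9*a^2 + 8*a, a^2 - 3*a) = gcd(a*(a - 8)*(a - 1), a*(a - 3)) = a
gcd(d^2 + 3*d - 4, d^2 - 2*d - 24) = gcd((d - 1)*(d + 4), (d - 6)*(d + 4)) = d + 4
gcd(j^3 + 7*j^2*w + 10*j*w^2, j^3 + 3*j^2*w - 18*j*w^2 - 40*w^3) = j^2 + 7*j*w + 10*w^2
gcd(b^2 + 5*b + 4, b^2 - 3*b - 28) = b + 4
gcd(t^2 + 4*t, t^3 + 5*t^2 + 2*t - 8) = t + 4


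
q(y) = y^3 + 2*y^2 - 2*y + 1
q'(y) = 3*y^2 + 4*y - 2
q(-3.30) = -6.56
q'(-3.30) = 17.47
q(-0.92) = 3.75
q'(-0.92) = -3.14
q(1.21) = 3.28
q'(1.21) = 7.23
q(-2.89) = -0.65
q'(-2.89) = 11.50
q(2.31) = 19.38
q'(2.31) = 23.25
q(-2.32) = 3.92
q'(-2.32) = 4.87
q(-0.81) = 3.40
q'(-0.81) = -3.27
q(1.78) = 9.42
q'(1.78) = 14.63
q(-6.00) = -131.00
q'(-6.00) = 82.00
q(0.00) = 1.00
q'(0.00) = -2.00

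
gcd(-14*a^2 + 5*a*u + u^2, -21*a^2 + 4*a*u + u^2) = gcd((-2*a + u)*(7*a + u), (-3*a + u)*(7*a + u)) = 7*a + u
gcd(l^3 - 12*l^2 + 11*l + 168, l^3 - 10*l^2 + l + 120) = l^2 - 5*l - 24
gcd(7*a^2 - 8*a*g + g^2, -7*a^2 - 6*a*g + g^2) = 7*a - g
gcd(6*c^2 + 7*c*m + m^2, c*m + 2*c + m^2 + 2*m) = c + m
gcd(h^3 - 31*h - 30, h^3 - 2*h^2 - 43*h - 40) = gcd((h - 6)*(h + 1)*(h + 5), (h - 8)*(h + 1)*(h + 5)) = h^2 + 6*h + 5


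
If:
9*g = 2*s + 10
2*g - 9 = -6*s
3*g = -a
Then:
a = -117/29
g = 39/29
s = 61/58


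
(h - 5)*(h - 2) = h^2 - 7*h + 10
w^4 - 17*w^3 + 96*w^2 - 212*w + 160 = (w - 8)*(w - 5)*(w - 2)^2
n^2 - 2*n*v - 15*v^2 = (n - 5*v)*(n + 3*v)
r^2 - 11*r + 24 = (r - 8)*(r - 3)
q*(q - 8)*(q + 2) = q^3 - 6*q^2 - 16*q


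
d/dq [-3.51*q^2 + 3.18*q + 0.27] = 3.18 - 7.02*q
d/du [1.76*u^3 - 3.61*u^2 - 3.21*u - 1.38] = 5.28*u^2 - 7.22*u - 3.21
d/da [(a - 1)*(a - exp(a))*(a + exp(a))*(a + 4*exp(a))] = 4*a^3*exp(a) + 4*a^3 - 2*a^2*exp(2*a) + 8*a^2*exp(a) - 3*a^2 - 12*a*exp(3*a) - 8*a*exp(a) + 8*exp(3*a) + exp(2*a)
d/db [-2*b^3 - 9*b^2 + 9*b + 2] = -6*b^2 - 18*b + 9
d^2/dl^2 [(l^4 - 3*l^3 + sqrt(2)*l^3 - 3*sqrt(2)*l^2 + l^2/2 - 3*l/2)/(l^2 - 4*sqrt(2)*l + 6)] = (2*l^6 - 24*sqrt(2)*l^5 + 228*l^4 - 328*sqrt(2)*l^3 - 207*l^3 + 126*l^2 + 540*sqrt(2)*l^2 - 594*l + 216*sqrt(2)*l - 288*sqrt(2) + 36)/(l^6 - 12*sqrt(2)*l^5 + 114*l^4 - 272*sqrt(2)*l^3 + 684*l^2 - 432*sqrt(2)*l + 216)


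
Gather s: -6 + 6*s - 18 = 6*s - 24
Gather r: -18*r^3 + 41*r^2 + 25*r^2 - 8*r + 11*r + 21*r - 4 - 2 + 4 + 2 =-18*r^3 + 66*r^2 + 24*r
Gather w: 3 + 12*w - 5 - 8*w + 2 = 4*w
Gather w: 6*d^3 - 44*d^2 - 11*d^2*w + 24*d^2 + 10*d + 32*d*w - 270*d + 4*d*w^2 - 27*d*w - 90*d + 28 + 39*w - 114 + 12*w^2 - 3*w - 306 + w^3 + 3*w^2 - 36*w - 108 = 6*d^3 - 20*d^2 - 350*d + w^3 + w^2*(4*d + 15) + w*(-11*d^2 + 5*d) - 500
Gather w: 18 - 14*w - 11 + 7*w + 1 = 8 - 7*w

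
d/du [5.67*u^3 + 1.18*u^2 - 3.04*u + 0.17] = 17.01*u^2 + 2.36*u - 3.04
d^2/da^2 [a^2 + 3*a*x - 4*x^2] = 2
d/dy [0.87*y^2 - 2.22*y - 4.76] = 1.74*y - 2.22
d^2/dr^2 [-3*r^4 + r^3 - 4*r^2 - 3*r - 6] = -36*r^2 + 6*r - 8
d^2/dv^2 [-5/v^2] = -30/v^4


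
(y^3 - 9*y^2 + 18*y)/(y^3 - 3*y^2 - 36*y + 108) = y/(y + 6)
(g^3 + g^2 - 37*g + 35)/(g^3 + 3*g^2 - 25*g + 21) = (g - 5)/(g - 3)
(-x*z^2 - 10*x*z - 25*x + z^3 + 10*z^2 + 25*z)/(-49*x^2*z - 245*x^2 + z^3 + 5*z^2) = (x*z + 5*x - z^2 - 5*z)/(49*x^2 - z^2)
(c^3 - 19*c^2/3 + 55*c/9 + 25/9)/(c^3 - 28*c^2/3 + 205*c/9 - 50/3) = (3*c^2 - 14*c - 5)/(3*c^2 - 23*c + 30)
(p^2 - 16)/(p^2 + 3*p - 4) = (p - 4)/(p - 1)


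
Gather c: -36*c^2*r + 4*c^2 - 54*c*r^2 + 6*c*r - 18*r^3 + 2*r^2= c^2*(4 - 36*r) + c*(-54*r^2 + 6*r) - 18*r^3 + 2*r^2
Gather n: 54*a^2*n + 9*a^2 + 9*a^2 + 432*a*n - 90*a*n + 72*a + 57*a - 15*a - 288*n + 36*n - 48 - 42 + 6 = 18*a^2 + 114*a + n*(54*a^2 + 342*a - 252) - 84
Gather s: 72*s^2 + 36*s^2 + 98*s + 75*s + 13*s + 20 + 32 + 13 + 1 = 108*s^2 + 186*s + 66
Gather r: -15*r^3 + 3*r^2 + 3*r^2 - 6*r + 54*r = -15*r^3 + 6*r^2 + 48*r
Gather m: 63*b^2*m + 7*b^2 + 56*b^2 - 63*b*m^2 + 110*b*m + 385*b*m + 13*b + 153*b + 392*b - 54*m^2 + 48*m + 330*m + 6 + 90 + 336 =63*b^2 + 558*b + m^2*(-63*b - 54) + m*(63*b^2 + 495*b + 378) + 432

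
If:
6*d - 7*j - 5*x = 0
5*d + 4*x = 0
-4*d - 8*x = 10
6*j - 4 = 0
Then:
No Solution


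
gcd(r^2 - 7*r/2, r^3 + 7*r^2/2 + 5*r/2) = r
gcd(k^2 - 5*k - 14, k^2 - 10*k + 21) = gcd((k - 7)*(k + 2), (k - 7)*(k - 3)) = k - 7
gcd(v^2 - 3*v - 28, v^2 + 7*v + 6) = 1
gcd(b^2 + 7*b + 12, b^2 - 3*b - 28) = b + 4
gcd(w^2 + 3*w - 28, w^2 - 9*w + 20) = w - 4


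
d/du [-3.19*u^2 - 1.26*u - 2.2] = -6.38*u - 1.26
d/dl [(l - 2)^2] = 2*l - 4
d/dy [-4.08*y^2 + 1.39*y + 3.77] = 1.39 - 8.16*y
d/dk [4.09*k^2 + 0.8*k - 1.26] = 8.18*k + 0.8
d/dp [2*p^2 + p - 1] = 4*p + 1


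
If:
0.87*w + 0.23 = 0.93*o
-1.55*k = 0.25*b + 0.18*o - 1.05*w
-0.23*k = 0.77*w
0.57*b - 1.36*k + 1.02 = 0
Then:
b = -1.39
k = 0.17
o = 0.20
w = -0.05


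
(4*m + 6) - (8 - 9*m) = 13*m - 2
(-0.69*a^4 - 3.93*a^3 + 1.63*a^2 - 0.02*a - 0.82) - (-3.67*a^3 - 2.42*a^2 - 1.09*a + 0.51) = -0.69*a^4 - 0.26*a^3 + 4.05*a^2 + 1.07*a - 1.33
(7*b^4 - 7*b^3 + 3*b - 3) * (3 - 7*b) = -49*b^5 + 70*b^4 - 21*b^3 - 21*b^2 + 30*b - 9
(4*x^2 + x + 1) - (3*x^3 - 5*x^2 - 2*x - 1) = -3*x^3 + 9*x^2 + 3*x + 2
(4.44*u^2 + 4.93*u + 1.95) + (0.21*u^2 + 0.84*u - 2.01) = 4.65*u^2 + 5.77*u - 0.0599999999999998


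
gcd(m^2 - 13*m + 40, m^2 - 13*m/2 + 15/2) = m - 5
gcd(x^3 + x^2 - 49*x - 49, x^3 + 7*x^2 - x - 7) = x^2 + 8*x + 7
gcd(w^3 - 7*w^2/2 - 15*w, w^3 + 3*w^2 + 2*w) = w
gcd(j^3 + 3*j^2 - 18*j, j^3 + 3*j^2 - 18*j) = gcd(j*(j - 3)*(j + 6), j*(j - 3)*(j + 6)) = j^3 + 3*j^2 - 18*j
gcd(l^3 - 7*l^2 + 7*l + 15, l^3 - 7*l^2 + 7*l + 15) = l^3 - 7*l^2 + 7*l + 15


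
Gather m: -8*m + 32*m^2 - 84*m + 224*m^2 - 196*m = 256*m^2 - 288*m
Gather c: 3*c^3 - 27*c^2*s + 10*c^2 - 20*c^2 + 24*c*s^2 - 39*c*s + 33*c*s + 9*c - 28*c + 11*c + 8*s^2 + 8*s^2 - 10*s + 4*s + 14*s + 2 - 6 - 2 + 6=3*c^3 + c^2*(-27*s - 10) + c*(24*s^2 - 6*s - 8) + 16*s^2 + 8*s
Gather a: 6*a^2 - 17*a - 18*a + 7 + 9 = 6*a^2 - 35*a + 16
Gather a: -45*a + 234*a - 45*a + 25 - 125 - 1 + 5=144*a - 96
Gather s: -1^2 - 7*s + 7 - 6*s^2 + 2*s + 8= -6*s^2 - 5*s + 14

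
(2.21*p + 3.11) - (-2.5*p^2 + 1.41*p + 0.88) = 2.5*p^2 + 0.8*p + 2.23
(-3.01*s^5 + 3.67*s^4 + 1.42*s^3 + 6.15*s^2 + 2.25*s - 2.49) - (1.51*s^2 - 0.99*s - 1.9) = -3.01*s^5 + 3.67*s^4 + 1.42*s^3 + 4.64*s^2 + 3.24*s - 0.59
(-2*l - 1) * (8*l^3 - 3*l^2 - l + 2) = -16*l^4 - 2*l^3 + 5*l^2 - 3*l - 2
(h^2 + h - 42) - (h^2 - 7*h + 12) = 8*h - 54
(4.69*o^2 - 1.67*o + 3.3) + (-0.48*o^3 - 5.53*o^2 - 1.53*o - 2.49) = -0.48*o^3 - 0.84*o^2 - 3.2*o + 0.81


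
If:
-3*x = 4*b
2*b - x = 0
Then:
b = 0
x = 0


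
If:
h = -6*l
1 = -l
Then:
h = 6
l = -1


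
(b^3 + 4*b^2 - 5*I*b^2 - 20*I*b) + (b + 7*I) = b^3 + 4*b^2 - 5*I*b^2 + b - 20*I*b + 7*I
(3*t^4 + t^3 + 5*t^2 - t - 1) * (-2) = -6*t^4 - 2*t^3 - 10*t^2 + 2*t + 2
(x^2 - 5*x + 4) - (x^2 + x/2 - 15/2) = 23/2 - 11*x/2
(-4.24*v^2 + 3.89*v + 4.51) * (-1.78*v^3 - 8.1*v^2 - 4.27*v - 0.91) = 7.5472*v^5 + 27.4198*v^4 - 21.432*v^3 - 49.2829*v^2 - 22.7976*v - 4.1041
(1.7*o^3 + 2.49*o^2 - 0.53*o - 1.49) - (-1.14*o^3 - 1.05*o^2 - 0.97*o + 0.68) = 2.84*o^3 + 3.54*o^2 + 0.44*o - 2.17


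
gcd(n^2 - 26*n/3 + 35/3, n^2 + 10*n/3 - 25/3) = n - 5/3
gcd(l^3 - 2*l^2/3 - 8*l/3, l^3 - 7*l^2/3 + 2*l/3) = l^2 - 2*l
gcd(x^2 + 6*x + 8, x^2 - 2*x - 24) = x + 4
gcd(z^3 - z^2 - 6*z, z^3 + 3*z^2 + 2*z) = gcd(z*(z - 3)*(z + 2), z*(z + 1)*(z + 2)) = z^2 + 2*z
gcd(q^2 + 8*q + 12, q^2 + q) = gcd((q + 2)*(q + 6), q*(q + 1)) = 1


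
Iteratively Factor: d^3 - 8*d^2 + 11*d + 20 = (d + 1)*(d^2 - 9*d + 20) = (d - 4)*(d + 1)*(d - 5)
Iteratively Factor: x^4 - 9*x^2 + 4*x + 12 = (x - 2)*(x^3 + 2*x^2 - 5*x - 6) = (x - 2)^2*(x^2 + 4*x + 3) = (x - 2)^2*(x + 1)*(x + 3)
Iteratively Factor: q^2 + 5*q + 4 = (q + 4)*(q + 1)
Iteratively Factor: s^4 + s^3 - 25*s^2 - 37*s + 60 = (s - 5)*(s^3 + 6*s^2 + 5*s - 12) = (s - 5)*(s - 1)*(s^2 + 7*s + 12) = (s - 5)*(s - 1)*(s + 4)*(s + 3)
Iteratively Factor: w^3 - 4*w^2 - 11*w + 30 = (w - 5)*(w^2 + w - 6) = (w - 5)*(w - 2)*(w + 3)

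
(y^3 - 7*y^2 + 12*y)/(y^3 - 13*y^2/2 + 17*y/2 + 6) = 2*y/(2*y + 1)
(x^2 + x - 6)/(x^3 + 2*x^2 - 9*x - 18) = (x - 2)/(x^2 - x - 6)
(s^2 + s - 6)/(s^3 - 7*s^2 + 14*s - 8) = (s + 3)/(s^2 - 5*s + 4)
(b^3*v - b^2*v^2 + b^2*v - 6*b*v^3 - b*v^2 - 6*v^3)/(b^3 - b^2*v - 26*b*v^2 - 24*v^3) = v*(-b^3 + b^2*v - b^2 + 6*b*v^2 + b*v + 6*v^2)/(-b^3 + b^2*v + 26*b*v^2 + 24*v^3)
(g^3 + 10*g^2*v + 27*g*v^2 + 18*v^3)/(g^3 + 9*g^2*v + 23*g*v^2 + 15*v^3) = (g + 6*v)/(g + 5*v)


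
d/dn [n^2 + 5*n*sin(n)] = 5*n*cos(n) + 2*n + 5*sin(n)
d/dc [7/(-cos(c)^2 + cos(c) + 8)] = 7*(1 - 2*cos(c))*sin(c)/(sin(c)^2 + cos(c) + 7)^2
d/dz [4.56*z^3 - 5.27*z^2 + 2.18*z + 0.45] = 13.68*z^2 - 10.54*z + 2.18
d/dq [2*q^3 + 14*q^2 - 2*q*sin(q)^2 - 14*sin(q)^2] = 6*q^2 - 2*q*sin(2*q) + 28*q - 14*sin(2*q) + cos(2*q) - 1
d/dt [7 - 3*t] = -3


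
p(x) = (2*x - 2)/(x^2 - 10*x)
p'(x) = (10 - 2*x)*(2*x - 2)/(x^2 - 10*x)^2 + 2/(x^2 - 10*x)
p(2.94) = -0.19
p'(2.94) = -0.06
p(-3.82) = -0.18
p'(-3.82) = -0.02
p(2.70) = -0.17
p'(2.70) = -0.06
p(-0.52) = -0.56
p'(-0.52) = -0.76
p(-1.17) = -0.33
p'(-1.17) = -0.16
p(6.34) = -0.46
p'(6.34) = -0.14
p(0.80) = 0.05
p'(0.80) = -0.33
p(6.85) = -0.54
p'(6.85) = -0.19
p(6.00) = -0.42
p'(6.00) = -0.12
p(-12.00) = -0.10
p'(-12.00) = -0.00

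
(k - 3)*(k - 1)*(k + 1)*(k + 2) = k^4 - k^3 - 7*k^2 + k + 6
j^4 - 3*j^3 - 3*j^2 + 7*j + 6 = (j - 3)*(j - 2)*(j + 1)^2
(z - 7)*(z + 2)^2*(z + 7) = z^4 + 4*z^3 - 45*z^2 - 196*z - 196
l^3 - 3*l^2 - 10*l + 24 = (l - 4)*(l - 2)*(l + 3)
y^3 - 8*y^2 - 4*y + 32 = (y - 8)*(y - 2)*(y + 2)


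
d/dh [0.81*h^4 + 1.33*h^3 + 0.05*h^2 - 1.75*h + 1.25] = 3.24*h^3 + 3.99*h^2 + 0.1*h - 1.75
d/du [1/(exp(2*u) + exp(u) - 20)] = (-2*exp(u) - 1)*exp(u)/(exp(2*u) + exp(u) - 20)^2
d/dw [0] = 0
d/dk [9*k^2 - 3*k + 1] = 18*k - 3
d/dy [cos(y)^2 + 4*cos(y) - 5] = -2*(cos(y) + 2)*sin(y)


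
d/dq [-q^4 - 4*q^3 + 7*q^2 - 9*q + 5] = -4*q^3 - 12*q^2 + 14*q - 9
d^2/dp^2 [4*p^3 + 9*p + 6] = 24*p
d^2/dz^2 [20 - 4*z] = 0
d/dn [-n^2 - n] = -2*n - 1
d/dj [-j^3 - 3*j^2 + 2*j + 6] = -3*j^2 - 6*j + 2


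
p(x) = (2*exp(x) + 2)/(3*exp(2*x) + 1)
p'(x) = -6*(2*exp(x) + 2)*exp(2*x)/(3*exp(2*x) + 1)^2 + 2*exp(x)/(3*exp(2*x) + 1)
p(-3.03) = 2.08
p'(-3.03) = 0.07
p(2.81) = 0.04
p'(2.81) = -0.04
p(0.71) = 0.45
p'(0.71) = -0.53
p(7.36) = 0.00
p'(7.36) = -0.00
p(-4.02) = 2.03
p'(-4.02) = 0.03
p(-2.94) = 2.09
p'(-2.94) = 0.07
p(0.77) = 0.42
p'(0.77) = -0.50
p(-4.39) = 2.02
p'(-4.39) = 0.02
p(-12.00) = 2.00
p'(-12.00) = 0.00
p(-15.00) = 2.00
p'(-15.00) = 0.00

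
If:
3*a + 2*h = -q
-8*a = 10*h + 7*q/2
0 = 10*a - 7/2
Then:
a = 7/20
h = 7/24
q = -49/30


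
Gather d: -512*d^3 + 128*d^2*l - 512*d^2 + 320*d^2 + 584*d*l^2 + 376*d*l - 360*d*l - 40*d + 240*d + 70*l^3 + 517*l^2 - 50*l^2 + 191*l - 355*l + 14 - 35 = -512*d^3 + d^2*(128*l - 192) + d*(584*l^2 + 16*l + 200) + 70*l^3 + 467*l^2 - 164*l - 21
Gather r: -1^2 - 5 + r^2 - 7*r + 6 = r^2 - 7*r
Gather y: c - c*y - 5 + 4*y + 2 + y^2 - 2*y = c + y^2 + y*(2 - c) - 3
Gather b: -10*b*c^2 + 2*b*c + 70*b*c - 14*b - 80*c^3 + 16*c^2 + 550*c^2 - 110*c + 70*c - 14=b*(-10*c^2 + 72*c - 14) - 80*c^3 + 566*c^2 - 40*c - 14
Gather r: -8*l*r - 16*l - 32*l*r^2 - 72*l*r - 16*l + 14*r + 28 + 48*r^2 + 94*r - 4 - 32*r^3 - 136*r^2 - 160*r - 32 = -32*l - 32*r^3 + r^2*(-32*l - 88) + r*(-80*l - 52) - 8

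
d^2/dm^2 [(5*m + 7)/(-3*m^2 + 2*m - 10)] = 2*(-4*(3*m - 1)^2*(5*m + 7) + (45*m + 11)*(3*m^2 - 2*m + 10))/(3*m^2 - 2*m + 10)^3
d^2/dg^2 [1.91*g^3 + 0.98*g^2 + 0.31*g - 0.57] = 11.46*g + 1.96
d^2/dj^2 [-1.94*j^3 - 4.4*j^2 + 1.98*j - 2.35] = -11.64*j - 8.8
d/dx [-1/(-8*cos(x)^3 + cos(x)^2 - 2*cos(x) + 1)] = 2*(12*cos(x)^2 - cos(x) + 1)*sin(x)/(8*cos(x)^3 - cos(x)^2 + 2*cos(x) - 1)^2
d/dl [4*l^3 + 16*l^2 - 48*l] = 12*l^2 + 32*l - 48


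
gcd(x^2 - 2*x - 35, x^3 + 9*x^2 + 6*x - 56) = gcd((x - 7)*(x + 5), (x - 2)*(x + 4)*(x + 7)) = 1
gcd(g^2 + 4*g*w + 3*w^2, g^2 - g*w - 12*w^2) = g + 3*w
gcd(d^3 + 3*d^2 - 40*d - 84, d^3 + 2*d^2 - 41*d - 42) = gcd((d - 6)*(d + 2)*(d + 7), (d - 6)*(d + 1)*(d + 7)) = d^2 + d - 42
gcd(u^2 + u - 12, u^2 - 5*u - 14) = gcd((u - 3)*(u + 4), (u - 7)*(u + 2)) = 1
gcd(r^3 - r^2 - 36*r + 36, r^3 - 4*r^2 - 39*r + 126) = r + 6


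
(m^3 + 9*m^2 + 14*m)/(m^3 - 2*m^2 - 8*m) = (m + 7)/(m - 4)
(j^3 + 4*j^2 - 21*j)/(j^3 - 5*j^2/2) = 2*(j^2 + 4*j - 21)/(j*(2*j - 5))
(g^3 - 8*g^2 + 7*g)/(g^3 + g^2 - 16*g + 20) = g*(g^2 - 8*g + 7)/(g^3 + g^2 - 16*g + 20)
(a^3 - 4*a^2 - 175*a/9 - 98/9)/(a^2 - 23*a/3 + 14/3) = (9*a^2 + 27*a + 14)/(3*(3*a - 2))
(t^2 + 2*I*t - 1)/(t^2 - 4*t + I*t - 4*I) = (t + I)/(t - 4)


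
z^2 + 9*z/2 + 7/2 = (z + 1)*(z + 7/2)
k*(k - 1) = k^2 - k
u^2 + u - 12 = (u - 3)*(u + 4)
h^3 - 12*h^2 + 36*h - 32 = (h - 8)*(h - 2)^2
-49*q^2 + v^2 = (-7*q + v)*(7*q + v)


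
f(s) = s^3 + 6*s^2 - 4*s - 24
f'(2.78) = 52.55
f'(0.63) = 4.75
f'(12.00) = 572.00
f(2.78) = 32.74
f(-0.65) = -19.14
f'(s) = 3*s^2 + 12*s - 4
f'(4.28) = 102.32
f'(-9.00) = 131.00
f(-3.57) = 21.25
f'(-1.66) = -15.65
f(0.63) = -23.89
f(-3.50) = 20.62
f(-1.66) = -5.40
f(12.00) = 2520.00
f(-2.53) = 8.33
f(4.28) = 147.19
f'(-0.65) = -10.53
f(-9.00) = -231.00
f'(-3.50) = -9.25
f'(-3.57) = -8.61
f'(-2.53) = -15.16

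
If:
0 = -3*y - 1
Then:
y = -1/3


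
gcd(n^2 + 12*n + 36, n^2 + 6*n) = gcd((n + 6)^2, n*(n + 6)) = n + 6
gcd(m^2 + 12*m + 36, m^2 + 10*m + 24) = m + 6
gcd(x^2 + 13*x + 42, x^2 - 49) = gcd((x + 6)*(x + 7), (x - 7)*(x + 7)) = x + 7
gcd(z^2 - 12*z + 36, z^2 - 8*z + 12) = z - 6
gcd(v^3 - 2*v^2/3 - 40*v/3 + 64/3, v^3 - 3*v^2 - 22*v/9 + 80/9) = v^2 - 14*v/3 + 16/3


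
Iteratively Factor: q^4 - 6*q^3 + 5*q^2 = (q)*(q^3 - 6*q^2 + 5*q) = q^2*(q^2 - 6*q + 5) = q^2*(q - 1)*(q - 5)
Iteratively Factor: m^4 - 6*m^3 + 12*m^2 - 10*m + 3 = (m - 1)*(m^3 - 5*m^2 + 7*m - 3) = (m - 1)^2*(m^2 - 4*m + 3) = (m - 1)^3*(m - 3)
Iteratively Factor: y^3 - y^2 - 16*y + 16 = (y - 1)*(y^2 - 16) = (y - 4)*(y - 1)*(y + 4)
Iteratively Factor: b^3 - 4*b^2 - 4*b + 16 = (b - 2)*(b^2 - 2*b - 8) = (b - 2)*(b + 2)*(b - 4)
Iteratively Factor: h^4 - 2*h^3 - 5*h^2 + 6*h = (h)*(h^3 - 2*h^2 - 5*h + 6) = h*(h - 3)*(h^2 + h - 2) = h*(h - 3)*(h - 1)*(h + 2)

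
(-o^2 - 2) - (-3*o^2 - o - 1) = 2*o^2 + o - 1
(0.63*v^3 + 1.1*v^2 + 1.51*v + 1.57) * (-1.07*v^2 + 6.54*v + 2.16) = -0.6741*v^5 + 2.9432*v^4 + 6.9391*v^3 + 10.5715*v^2 + 13.5294*v + 3.3912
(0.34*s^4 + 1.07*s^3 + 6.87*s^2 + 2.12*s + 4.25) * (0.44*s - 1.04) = 0.1496*s^5 + 0.1172*s^4 + 1.91*s^3 - 6.212*s^2 - 0.3348*s - 4.42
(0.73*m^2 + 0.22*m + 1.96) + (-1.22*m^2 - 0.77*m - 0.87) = -0.49*m^2 - 0.55*m + 1.09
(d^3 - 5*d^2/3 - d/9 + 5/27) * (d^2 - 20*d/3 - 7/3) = d^5 - 25*d^4/3 + 26*d^3/3 + 130*d^2/27 - 79*d/81 - 35/81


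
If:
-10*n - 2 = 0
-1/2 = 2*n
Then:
No Solution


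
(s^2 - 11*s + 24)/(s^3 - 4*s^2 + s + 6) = (s - 8)/(s^2 - s - 2)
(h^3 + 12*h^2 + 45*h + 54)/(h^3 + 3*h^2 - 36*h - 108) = (h + 3)/(h - 6)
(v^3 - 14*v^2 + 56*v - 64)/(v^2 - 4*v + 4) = (v^2 - 12*v + 32)/(v - 2)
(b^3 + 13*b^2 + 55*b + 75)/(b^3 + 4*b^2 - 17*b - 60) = (b + 5)/(b - 4)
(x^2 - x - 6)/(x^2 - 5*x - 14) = (x - 3)/(x - 7)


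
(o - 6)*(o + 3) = o^2 - 3*o - 18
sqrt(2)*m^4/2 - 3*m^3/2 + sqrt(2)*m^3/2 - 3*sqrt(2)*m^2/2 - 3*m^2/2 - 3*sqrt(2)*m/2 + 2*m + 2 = (m + 1)*(m - 2*sqrt(2))*(m - sqrt(2)/2)*(sqrt(2)*m/2 + 1)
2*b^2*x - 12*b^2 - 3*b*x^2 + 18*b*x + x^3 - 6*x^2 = (-2*b + x)*(-b + x)*(x - 6)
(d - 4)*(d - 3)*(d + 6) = d^3 - d^2 - 30*d + 72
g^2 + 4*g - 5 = (g - 1)*(g + 5)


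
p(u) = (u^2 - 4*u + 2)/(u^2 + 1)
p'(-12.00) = 0.03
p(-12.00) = 1.34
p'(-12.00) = 0.03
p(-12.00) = 1.34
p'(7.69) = 0.06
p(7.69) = 0.51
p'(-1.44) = 0.76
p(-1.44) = 3.20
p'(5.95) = 0.09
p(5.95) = 0.37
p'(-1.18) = 0.69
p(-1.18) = 3.39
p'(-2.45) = 0.51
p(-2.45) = 2.54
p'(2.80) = 0.28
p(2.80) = -0.15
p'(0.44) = -2.88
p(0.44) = 0.36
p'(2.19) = 0.32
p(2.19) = -0.34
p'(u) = -2*u*(u^2 - 4*u + 2)/(u^2 + 1)^2 + (2*u - 4)/(u^2 + 1)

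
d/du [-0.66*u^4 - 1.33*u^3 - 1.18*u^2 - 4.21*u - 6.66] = -2.64*u^3 - 3.99*u^2 - 2.36*u - 4.21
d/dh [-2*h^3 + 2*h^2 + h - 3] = -6*h^2 + 4*h + 1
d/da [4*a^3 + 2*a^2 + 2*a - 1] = 12*a^2 + 4*a + 2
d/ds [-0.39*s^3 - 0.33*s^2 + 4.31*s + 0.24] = -1.17*s^2 - 0.66*s + 4.31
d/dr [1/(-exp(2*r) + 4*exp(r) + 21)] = 2*(exp(r) - 2)*exp(r)/(-exp(2*r) + 4*exp(r) + 21)^2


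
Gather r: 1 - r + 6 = 7 - r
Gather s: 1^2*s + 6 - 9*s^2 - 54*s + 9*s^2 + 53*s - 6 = 0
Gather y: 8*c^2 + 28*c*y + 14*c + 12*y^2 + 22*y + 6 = 8*c^2 + 14*c + 12*y^2 + y*(28*c + 22) + 6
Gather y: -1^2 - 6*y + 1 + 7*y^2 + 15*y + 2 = 7*y^2 + 9*y + 2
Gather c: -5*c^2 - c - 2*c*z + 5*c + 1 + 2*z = -5*c^2 + c*(4 - 2*z) + 2*z + 1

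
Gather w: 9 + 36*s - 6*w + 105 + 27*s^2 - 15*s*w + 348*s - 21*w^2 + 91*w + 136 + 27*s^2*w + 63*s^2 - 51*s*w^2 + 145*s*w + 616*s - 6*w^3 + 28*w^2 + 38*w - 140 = 90*s^2 + 1000*s - 6*w^3 + w^2*(7 - 51*s) + w*(27*s^2 + 130*s + 123) + 110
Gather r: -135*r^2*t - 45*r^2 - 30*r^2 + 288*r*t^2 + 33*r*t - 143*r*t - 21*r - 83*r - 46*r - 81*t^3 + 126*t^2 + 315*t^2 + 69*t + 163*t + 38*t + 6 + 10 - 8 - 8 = r^2*(-135*t - 75) + r*(288*t^2 - 110*t - 150) - 81*t^3 + 441*t^2 + 270*t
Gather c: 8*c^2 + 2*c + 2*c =8*c^2 + 4*c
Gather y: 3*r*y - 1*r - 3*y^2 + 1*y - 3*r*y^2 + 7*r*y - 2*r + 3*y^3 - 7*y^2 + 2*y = -3*r + 3*y^3 + y^2*(-3*r - 10) + y*(10*r + 3)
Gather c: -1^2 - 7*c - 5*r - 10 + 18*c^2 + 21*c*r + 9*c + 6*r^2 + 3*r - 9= 18*c^2 + c*(21*r + 2) + 6*r^2 - 2*r - 20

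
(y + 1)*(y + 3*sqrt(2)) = y^2 + y + 3*sqrt(2)*y + 3*sqrt(2)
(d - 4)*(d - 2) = d^2 - 6*d + 8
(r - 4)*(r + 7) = r^2 + 3*r - 28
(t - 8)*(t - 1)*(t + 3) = t^3 - 6*t^2 - 19*t + 24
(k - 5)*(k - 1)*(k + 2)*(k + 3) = k^4 - k^3 - 19*k^2 - 11*k + 30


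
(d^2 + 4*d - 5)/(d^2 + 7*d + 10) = (d - 1)/(d + 2)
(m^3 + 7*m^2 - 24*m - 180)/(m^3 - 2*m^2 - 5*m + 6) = (m^3 + 7*m^2 - 24*m - 180)/(m^3 - 2*m^2 - 5*m + 6)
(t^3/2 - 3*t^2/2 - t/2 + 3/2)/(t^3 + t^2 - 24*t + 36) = (t^2 - 1)/(2*(t^2 + 4*t - 12))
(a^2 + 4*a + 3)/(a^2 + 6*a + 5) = (a + 3)/(a + 5)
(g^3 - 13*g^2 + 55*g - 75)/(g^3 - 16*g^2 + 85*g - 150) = (g - 3)/(g - 6)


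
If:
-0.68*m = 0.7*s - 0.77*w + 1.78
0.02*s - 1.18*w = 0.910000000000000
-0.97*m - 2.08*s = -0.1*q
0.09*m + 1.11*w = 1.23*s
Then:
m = -2.58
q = -43.75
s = -0.90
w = -0.79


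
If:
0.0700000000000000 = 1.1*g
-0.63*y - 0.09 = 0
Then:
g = 0.06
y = -0.14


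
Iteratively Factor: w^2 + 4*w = (w + 4)*(w)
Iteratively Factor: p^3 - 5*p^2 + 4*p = (p)*(p^2 - 5*p + 4) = p*(p - 1)*(p - 4)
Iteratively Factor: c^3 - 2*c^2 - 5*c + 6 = (c + 2)*(c^2 - 4*c + 3) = (c - 3)*(c + 2)*(c - 1)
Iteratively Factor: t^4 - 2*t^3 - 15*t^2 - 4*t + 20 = (t - 5)*(t^3 + 3*t^2 - 4) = (t - 5)*(t + 2)*(t^2 + t - 2) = (t - 5)*(t + 2)^2*(t - 1)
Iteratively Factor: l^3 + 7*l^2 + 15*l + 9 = (l + 1)*(l^2 + 6*l + 9) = (l + 1)*(l + 3)*(l + 3)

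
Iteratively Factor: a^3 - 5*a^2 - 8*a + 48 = (a - 4)*(a^2 - a - 12) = (a - 4)*(a + 3)*(a - 4)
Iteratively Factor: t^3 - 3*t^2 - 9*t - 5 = (t - 5)*(t^2 + 2*t + 1) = (t - 5)*(t + 1)*(t + 1)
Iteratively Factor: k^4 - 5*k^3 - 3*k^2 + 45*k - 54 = (k + 3)*(k^3 - 8*k^2 + 21*k - 18) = (k - 3)*(k + 3)*(k^2 - 5*k + 6) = (k - 3)*(k - 2)*(k + 3)*(k - 3)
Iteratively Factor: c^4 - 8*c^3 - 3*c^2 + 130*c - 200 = (c - 5)*(c^3 - 3*c^2 - 18*c + 40) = (c - 5)*(c + 4)*(c^2 - 7*c + 10) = (c - 5)*(c - 2)*(c + 4)*(c - 5)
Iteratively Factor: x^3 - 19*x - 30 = (x + 3)*(x^2 - 3*x - 10) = (x - 5)*(x + 3)*(x + 2)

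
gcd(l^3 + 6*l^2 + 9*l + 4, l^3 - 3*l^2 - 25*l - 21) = l + 1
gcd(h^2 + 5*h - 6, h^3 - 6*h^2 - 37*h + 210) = h + 6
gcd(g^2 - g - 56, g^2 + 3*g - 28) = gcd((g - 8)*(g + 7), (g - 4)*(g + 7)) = g + 7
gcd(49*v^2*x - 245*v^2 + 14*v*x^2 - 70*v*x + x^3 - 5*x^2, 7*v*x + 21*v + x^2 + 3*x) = 7*v + x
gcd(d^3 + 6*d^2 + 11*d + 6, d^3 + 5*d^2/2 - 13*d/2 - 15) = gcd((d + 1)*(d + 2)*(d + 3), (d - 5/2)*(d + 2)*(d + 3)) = d^2 + 5*d + 6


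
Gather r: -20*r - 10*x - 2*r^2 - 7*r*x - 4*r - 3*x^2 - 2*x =-2*r^2 + r*(-7*x - 24) - 3*x^2 - 12*x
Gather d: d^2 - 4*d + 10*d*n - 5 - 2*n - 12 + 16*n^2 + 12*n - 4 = d^2 + d*(10*n - 4) + 16*n^2 + 10*n - 21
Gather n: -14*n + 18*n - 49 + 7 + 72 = 4*n + 30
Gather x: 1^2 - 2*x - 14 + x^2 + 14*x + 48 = x^2 + 12*x + 35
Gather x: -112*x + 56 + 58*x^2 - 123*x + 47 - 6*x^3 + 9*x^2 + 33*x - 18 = -6*x^3 + 67*x^2 - 202*x + 85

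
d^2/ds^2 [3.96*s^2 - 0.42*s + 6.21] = 7.92000000000000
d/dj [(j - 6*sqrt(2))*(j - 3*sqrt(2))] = 2*j - 9*sqrt(2)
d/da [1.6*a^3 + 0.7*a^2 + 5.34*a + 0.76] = 4.8*a^2 + 1.4*a + 5.34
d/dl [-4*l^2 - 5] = -8*l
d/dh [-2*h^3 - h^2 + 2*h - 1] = -6*h^2 - 2*h + 2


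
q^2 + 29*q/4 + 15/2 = (q + 5/4)*(q + 6)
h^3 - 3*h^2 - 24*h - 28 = (h - 7)*(h + 2)^2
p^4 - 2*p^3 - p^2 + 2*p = p*(p - 2)*(p - 1)*(p + 1)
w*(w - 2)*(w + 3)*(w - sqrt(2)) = w^4 - sqrt(2)*w^3 + w^3 - 6*w^2 - sqrt(2)*w^2 + 6*sqrt(2)*w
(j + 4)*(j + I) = j^2 + 4*j + I*j + 4*I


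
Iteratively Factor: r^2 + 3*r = (r)*(r + 3)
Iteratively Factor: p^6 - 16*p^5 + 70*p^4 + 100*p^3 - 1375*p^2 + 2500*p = (p - 5)*(p^5 - 11*p^4 + 15*p^3 + 175*p^2 - 500*p) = (p - 5)^2*(p^4 - 6*p^3 - 15*p^2 + 100*p) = (p - 5)^2*(p + 4)*(p^3 - 10*p^2 + 25*p) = (p - 5)^3*(p + 4)*(p^2 - 5*p) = (p - 5)^4*(p + 4)*(p)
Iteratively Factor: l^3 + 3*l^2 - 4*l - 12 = (l + 3)*(l^2 - 4) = (l - 2)*(l + 3)*(l + 2)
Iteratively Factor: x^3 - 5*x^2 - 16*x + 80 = (x - 4)*(x^2 - x - 20) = (x - 5)*(x - 4)*(x + 4)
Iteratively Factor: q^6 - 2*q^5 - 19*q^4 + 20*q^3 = (q)*(q^5 - 2*q^4 - 19*q^3 + 20*q^2) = q^2*(q^4 - 2*q^3 - 19*q^2 + 20*q) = q^2*(q + 4)*(q^3 - 6*q^2 + 5*q) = q^2*(q - 5)*(q + 4)*(q^2 - q) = q^3*(q - 5)*(q + 4)*(q - 1)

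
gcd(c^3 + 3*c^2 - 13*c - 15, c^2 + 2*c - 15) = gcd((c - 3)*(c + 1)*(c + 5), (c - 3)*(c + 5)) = c^2 + 2*c - 15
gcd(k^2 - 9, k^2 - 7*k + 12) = k - 3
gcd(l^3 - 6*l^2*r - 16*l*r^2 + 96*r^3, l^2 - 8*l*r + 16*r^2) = -l + 4*r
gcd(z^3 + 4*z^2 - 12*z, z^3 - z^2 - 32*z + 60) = z^2 + 4*z - 12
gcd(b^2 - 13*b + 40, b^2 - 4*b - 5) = b - 5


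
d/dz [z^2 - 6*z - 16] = 2*z - 6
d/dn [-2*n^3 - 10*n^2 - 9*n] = -6*n^2 - 20*n - 9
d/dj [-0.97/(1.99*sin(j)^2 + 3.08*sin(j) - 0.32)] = (3.8606*sin(j) + 2.9876)*cos(j)/(1.99*sin(j)^2 + 3.08*sin(j) - 0.32)^2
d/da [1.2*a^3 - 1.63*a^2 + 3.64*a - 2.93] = 3.6*a^2 - 3.26*a + 3.64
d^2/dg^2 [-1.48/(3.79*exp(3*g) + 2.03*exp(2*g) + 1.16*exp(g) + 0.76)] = (-1.48*(11.37*exp(2*g) + 4.06*exp(g) + 1.16)*(22.74*exp(2*g) + 8.12*exp(g) + 2.32)*exp(g) + (50.4828*exp(2*g) + 12.0176*exp(g) + 1.7168)*(3.79*exp(3*g) + 2.03*exp(2*g) + 1.16*exp(g) + 0.76))*exp(g)/(3.79*exp(3*g) + 2.03*exp(2*g) + 1.16*exp(g) + 0.76)^3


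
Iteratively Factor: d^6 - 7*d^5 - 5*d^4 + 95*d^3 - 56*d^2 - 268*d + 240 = (d + 2)*(d^5 - 9*d^4 + 13*d^3 + 69*d^2 - 194*d + 120) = (d - 4)*(d + 2)*(d^4 - 5*d^3 - 7*d^2 + 41*d - 30) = (d - 4)*(d + 2)*(d + 3)*(d^3 - 8*d^2 + 17*d - 10) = (d - 4)*(d - 2)*(d + 2)*(d + 3)*(d^2 - 6*d + 5) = (d - 4)*(d - 2)*(d - 1)*(d + 2)*(d + 3)*(d - 5)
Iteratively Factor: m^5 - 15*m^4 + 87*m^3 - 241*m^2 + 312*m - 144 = (m - 1)*(m^4 - 14*m^3 + 73*m^2 - 168*m + 144) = (m - 4)*(m - 1)*(m^3 - 10*m^2 + 33*m - 36) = (m - 4)^2*(m - 1)*(m^2 - 6*m + 9) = (m - 4)^2*(m - 3)*(m - 1)*(m - 3)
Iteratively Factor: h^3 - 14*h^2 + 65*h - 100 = (h - 4)*(h^2 - 10*h + 25) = (h - 5)*(h - 4)*(h - 5)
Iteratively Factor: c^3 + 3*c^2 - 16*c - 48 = (c - 4)*(c^2 + 7*c + 12) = (c - 4)*(c + 4)*(c + 3)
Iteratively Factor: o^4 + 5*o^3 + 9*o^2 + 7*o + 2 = (o + 2)*(o^3 + 3*o^2 + 3*o + 1) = (o + 1)*(o + 2)*(o^2 + 2*o + 1) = (o + 1)^2*(o + 2)*(o + 1)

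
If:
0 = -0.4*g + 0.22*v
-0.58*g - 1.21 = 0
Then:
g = -2.09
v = -3.79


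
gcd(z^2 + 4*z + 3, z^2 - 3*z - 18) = z + 3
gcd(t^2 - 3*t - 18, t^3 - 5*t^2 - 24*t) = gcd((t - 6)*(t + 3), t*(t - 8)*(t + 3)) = t + 3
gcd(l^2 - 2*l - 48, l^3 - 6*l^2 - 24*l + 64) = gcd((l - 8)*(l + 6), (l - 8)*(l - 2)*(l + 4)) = l - 8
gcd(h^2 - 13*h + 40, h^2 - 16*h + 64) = h - 8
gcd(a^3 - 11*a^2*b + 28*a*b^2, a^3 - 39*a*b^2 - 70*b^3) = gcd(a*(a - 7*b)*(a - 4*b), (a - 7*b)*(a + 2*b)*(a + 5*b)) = a - 7*b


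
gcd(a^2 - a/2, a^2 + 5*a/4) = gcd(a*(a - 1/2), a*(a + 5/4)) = a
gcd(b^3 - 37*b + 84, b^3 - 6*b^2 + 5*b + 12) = b^2 - 7*b + 12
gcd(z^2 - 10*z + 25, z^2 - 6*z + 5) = z - 5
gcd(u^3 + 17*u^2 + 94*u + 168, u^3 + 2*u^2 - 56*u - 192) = u^2 + 10*u + 24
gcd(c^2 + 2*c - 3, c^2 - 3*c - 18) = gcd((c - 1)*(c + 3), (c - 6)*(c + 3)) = c + 3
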